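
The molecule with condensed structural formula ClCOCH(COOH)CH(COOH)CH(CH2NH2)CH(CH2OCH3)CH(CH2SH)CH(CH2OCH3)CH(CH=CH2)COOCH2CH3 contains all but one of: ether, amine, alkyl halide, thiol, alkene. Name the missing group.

ether: present (CH(CH2OCH3) — pendant –CH2OCH3: C–O–C linkage → ether).
thiol: present (CH(CH2SH) — pendant –CH2SH → thiol).
alkene: present (CH(CH=CH2) — pendant –CH=CH2: C=C double bond → alkene).
amine: present (CH(CH2NH2) — pendant –CH2NH2: N on sp³ C, no adjacent C=O → amine).
alkyl halide: absent. In ClCO, the halogen is on a carbonyl carbon, which makes it an acyl halide, not an alkyl halide.

alkyl halide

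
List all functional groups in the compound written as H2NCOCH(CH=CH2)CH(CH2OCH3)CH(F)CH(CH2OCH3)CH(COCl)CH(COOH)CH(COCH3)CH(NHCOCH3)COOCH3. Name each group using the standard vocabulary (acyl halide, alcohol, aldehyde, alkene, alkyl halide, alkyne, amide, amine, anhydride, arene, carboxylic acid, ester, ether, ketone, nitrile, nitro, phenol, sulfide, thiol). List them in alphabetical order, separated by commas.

–C(=O)NH2: carbonyl C bonded to C and to N → amide (the N is not a separate amine).
pendant –CH=CH2: C=C double bond → alkene.
pendant –CH2OCH3: C–O–C linkage → ether.
halogen on an sp³ carbon → alkyl halide.
pendant –CH2OCH3: C–O–C linkage → ether.
pendant –C(=O)X: carbonyl C bonded to C and halogen → acyl halide.
pendant –COOH: carbonyl C bonded to C and –OH → carboxylic acid.
pendant –COCH3: carbonyl C bonded to two carbons → ketone.
pendant –NHC(=O)CH3: N bonded to a carbonyl → amide (not amine).
–C(=O)OCH3: carbonyl C bonded to C and to –OCH3 → ester (not ketone + ether).

acyl halide, alkene, alkyl halide, amide, carboxylic acid, ester, ether, ketone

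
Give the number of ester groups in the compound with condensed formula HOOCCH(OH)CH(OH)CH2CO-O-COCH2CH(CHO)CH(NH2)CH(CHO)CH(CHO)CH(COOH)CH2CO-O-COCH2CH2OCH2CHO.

–COOH: carbonyl C bonded to –OH and C → carboxylic acid (the –OH is not a separate alcohol).
–OH on an sp³ carbon → alcohol (secondary).
–OH on an sp³ carbon → alcohol (secondary).
two acyl groups sharing one oxygen, –C(=O)–O–C(=O)– → anhydride.
pendant –CHO: carbonyl C bonded to C and H → aldehyde.
–NH2 on an sp³ carbon with no adjacent C=O → amine.
pendant –CHO: carbonyl C bonded to C and H → aldehyde.
pendant –CHO: carbonyl C bonded to C and H → aldehyde.
pendant –COOH: carbonyl C bonded to C and –OH → carboxylic acid.
two acyl groups sharing one oxygen, –C(=O)–O–C(=O)– → anhydride.
C–O–C with sp³ carbons on both sides and no adjacent C=O → ether.
terminal –CHO: carbonyl C bonded to H and C → aldehyde.
No segment is a ester: HOOC is carboxylic acid, not ester; CH2CO-O-COCH2 is anhydride, not ester; CH(COOH) is carboxylic acid, not ester. → 0.

0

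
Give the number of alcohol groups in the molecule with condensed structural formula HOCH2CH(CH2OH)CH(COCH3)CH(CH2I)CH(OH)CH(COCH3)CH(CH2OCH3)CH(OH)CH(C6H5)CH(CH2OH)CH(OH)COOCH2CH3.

6

Taking each segment in turn:
  HOCH2: HO– on an sp³ carbon → alcohol.
  CH(CH2OH): pendant –CH2OH on an sp³ backbone C → alcohol.
  CH(COCH3): pendant –COCH3: carbonyl C bonded to two carbons → ketone.
  CH(CH2I): pendant –CH2X: halogen on sp³ carbon → alkyl halide.
  CH(OH): –OH on an sp³ carbon → alcohol (secondary).
  CH(COCH3): pendant –COCH3: carbonyl C bonded to two carbons → ketone.
  CH(CH2OCH3): pendant –CH2OCH3: C–O–C linkage → ether.
  CH(OH): –OH on an sp³ carbon → alcohol (secondary).
  CH(C6H5): pendant –C6H5: benzene ring → arene.
  CH(CH2OH): pendant –CH2OH on an sp³ backbone C → alcohol.
  CH(OH): –OH on an sp³ carbon → alcohol (secondary).
  COOCH2CH3: –C(=O)OCH2CH3: carbonyl C bonded to C and to –OEt → ester.
Alcohol appears at: HOCH2, CH(CH2OH), CH(OH), CH(OH), CH(CH2OH), CH(OH) → 6.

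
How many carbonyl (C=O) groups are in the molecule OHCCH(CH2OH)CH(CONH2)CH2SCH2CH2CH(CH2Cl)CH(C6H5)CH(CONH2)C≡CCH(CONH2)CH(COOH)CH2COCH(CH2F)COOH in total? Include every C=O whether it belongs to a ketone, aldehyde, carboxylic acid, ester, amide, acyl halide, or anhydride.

7

OHC: aldehyde, 1 C=O (running total 1).
CH(CONH2): amide, 1 C=O (running total 2).
CH(CONH2): amide, 1 C=O (running total 3).
CH(CONH2): amide, 1 C=O (running total 4).
CH(COOH): carboxylic acid, 1 C=O (running total 5).
CO: ketone, 1 C=O (running total 6).
COOH: carboxylic acid, 1 C=O (running total 7).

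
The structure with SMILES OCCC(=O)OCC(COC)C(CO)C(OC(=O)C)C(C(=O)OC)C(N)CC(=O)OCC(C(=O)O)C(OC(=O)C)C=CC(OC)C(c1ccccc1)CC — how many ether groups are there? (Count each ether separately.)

HO– on an sp³ carbon → alcohol.
–C(=O)–O–C with C on the carbonyl side → ester.
pendant –CH2OCH3: C–O–C linkage → ether.
pendant –CH2OH on an sp³ backbone C → alcohol.
pendant –OC(=O)CH3: an acyloxy group → ester.
pendant –COOCH3: carbonyl C bonded to C and –OCH3 → ester.
–NH2 on an sp³ carbon with no adjacent C=O → amine.
–C(=O)–O–C with C on the carbonyl side → ester.
pendant –COOH: carbonyl C bonded to C and –OH → carboxylic acid.
pendant –OC(=O)CH3: an acyloxy group → ester.
C=C double bond → alkene.
pendant –OCH3: C–O–C with sp³ C, no adjacent C=O → ether.
pendant –C6H5: benzene ring → arene.
Ether appears at: CH(CH2OCH3), CH(OCH3) → 2.

2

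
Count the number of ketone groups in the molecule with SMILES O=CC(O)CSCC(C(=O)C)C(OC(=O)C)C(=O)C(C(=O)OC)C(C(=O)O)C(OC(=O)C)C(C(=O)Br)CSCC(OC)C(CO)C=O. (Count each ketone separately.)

2

terminal –CHO: carbonyl C bonded to H and C → aldehyde.
–OH on an sp³ carbon → alcohol (secondary).
C–S–C linkage → sulfide (thioether).
pendant –COCH3: carbonyl C bonded to two carbons → ketone.
pendant –OC(=O)CH3: an acyloxy group → ester.
–C(=O)– with carbon on both sides → ketone.
pendant –COOCH3: carbonyl C bonded to C and –OCH3 → ester.
pendant –COOH: carbonyl C bonded to C and –OH → carboxylic acid.
pendant –OC(=O)CH3: an acyloxy group → ester.
pendant –C(=O)X: carbonyl C bonded to C and halogen → acyl halide.
C–S–C linkage → sulfide (thioether).
pendant –OCH3: C–O–C with sp³ C, no adjacent C=O → ether.
pendant –CH2OH on an sp³ backbone C → alcohol.
terminal –CHO: carbonyl C bonded to H and C → aldehyde.
Ketone appears at: CH(COCH3), CO → 2.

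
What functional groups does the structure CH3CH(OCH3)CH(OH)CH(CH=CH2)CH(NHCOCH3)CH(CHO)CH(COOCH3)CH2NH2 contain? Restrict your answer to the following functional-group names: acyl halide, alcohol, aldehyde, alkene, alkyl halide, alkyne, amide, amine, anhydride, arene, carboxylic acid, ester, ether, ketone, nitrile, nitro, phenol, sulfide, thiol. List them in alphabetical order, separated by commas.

alcohol, aldehyde, alkene, amide, amine, ester, ether

Working along the chain:
  CH(OCH3): pendant –OCH3: C–O–C with sp³ C, no adjacent C=O → ether.
  CH(OH): –OH on an sp³ carbon → alcohol (secondary).
  CH(CH=CH2): pendant –CH=CH2: C=C double bond → alkene.
  CH(NHCOCH3): pendant –NHC(=O)CH3: N bonded to a carbonyl → amide (not amine).
  CH(CHO): pendant –CHO: carbonyl C bonded to C and H → aldehyde.
  CH(COOCH3): pendant –COOCH3: carbonyl C bonded to C and –OCH3 → ester.
  CH2NH2: –NH2 on an sp³ carbon with no adjacent C=O → amine.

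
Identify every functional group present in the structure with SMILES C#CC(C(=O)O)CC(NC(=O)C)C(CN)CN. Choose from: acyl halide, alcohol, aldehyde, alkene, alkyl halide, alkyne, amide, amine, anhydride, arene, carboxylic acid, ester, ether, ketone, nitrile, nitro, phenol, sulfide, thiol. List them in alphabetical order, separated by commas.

C≡C triple bond → alkyne.
pendant –COOH: carbonyl C bonded to C and –OH → carboxylic acid.
pendant –NHC(=O)CH3: N bonded to a carbonyl → amide (not amine).
pendant –CH2NH2: N on sp³ C, no adjacent C=O → amine.
–NH2 on an sp³ carbon with no adjacent C=O → amine.

alkyne, amide, amine, carboxylic acid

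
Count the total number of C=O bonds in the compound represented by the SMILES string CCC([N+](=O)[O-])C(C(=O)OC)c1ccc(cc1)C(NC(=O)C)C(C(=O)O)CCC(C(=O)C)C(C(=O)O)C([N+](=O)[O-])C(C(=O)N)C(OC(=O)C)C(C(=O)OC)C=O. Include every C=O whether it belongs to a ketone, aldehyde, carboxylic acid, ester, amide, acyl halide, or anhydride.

9

CH(COOCH3): ester, 1 C=O (running total 1).
CH(NHCOCH3): amide, 1 C=O (running total 2).
CH(COOH): carboxylic acid, 1 C=O (running total 3).
CH(COCH3): ketone, 1 C=O (running total 4).
CH(COOH): carboxylic acid, 1 C=O (running total 5).
CH(CONH2): amide, 1 C=O (running total 6).
CH(OCOCH3): ester, 1 C=O (running total 7).
CH(COOCH3): ester, 1 C=O (running total 8).
CHO: aldehyde, 1 C=O (running total 9).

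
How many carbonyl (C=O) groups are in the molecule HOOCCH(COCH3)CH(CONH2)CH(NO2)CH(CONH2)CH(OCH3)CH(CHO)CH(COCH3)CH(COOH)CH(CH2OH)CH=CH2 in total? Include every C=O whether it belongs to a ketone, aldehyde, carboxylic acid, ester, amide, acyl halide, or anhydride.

7

HOOC: carboxylic acid, 1 C=O (running total 1).
CH(COCH3): ketone, 1 C=O (running total 2).
CH(CONH2): amide, 1 C=O (running total 3).
CH(CONH2): amide, 1 C=O (running total 4).
CH(CHO): aldehyde, 1 C=O (running total 5).
CH(COCH3): ketone, 1 C=O (running total 6).
CH(COOH): carboxylic acid, 1 C=O (running total 7).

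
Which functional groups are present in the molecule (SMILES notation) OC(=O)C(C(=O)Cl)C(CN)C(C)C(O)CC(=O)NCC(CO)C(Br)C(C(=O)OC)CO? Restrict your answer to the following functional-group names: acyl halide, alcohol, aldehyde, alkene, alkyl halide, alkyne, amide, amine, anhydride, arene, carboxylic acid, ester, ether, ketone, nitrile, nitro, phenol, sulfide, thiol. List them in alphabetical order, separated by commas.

acyl halide, alcohol, alkyl halide, amide, amine, carboxylic acid, ester

Reading the structure from left to right:
  HOOC: –COOH: carbonyl C bonded to –OH and C → carboxylic acid (the –OH is not a separate alcohol).
  CH(COCl): pendant –C(=O)X: carbonyl C bonded to C and halogen → acyl halide.
  CH(CH2NH2): pendant –CH2NH2: N on sp³ C, no adjacent C=O → amine.
  CH(OH): –OH on an sp³ carbon → alcohol (secondary).
  CH2CONHCH2: –C(=O)–N– linkage → amide (the N is not an amine).
  CH(CH2OH): pendant –CH2OH on an sp³ backbone C → alcohol.
  CH(Br): halogen on an sp³ carbon → alkyl halide.
  CH(COOCH3): pendant –COOCH3: carbonyl C bonded to C and –OCH3 → ester.
  CH2OH: –OH on an sp³ carbon → alcohol.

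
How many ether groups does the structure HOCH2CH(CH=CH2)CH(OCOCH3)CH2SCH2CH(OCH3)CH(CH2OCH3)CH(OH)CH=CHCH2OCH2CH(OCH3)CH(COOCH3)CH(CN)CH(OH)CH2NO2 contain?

4

Reading the structure from left to right:
  HOCH2: HO– on an sp³ carbon → alcohol.
  CH(CH=CH2): pendant –CH=CH2: C=C double bond → alkene.
  CH(OCOCH3): pendant –OC(=O)CH3: an acyloxy group → ester.
  CH2SCH2: C–S–C linkage → sulfide (thioether).
  CH(OCH3): pendant –OCH3: C–O–C with sp³ C, no adjacent C=O → ether.
  CH(CH2OCH3): pendant –CH2OCH3: C–O–C linkage → ether.
  CH(OH): –OH on an sp³ carbon → alcohol (secondary).
  CH=CH: C=C double bond → alkene.
  CH2OCH2: C–O–C with sp³ carbons on both sides and no adjacent C=O → ether.
  CH(OCH3): pendant –OCH3: C–O–C with sp³ C, no adjacent C=O → ether.
  CH(COOCH3): pendant –COOCH3: carbonyl C bonded to C and –OCH3 → ester.
  CH(CN): pendant –C≡N: nitrile.
  CH(OH): –OH on an sp³ carbon → alcohol (secondary).
  CH2NO2: –NO2 on carbon → nitro group.
Ether appears at: CH(OCH3), CH(CH2OCH3), CH2OCH2, CH(OCH3) → 4.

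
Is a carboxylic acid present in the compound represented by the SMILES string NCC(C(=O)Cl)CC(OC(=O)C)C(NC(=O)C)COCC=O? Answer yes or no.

Reading the structure from left to right:
  H2NCH2: –NH2 on an sp³ carbon with no adjacent C=O → amine.
  CH(COCl): pendant –C(=O)X: carbonyl C bonded to C and halogen → acyl halide.
  CH(OCOCH3): pendant –OC(=O)CH3: an acyloxy group → ester.
  CH(NHCOCH3): pendant –NHC(=O)CH3: N bonded to a carbonyl → amide (not amine).
  CH2OCH2: C–O–C with sp³ carbons on both sides and no adjacent C=O → ether.
  CHO: terminal –CHO: carbonyl C bonded to H and C → aldehyde.
In CH(OCOCH3), the acyl oxygen is bonded to carbon (–O–C), not to H, so this is an ester. In CH(NHCOCH3), the carbonyl is bonded to nitrogen, not to –OH; that is an amide.
The groups actually present are: acyl halide, aldehyde, amide, amine, ester, ether.

no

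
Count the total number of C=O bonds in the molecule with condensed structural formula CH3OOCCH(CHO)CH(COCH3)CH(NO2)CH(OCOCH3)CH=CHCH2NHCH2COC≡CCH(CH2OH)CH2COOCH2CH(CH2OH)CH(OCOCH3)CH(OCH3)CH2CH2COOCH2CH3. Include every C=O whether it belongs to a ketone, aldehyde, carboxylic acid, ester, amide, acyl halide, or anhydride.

CH3OOC: ester, 1 C=O (running total 1).
CH(CHO): aldehyde, 1 C=O (running total 2).
CH(COCH3): ketone, 1 C=O (running total 3).
CH(OCOCH3): ester, 1 C=O (running total 4).
CO: ketone, 1 C=O (running total 5).
CH2COOCH2: ester, 1 C=O (running total 6).
CH(OCOCH3): ester, 1 C=O (running total 7).
COOCH2CH3: ester, 1 C=O (running total 8).

8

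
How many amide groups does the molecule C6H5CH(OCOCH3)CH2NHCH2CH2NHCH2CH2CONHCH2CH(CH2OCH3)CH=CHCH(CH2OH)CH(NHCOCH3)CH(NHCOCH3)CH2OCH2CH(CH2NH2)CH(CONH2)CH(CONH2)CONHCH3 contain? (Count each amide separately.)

6

Working along the chain:
  C6H5: C6H5– phenyl ring → arene.
  CH(OCOCH3): pendant –OC(=O)CH3: an acyloxy group → ester.
  CH2NHCH2: C–N–C with sp³ carbons and no adjacent C=O → amine (secondary).
  CH2NHCH2: C–N–C with sp³ carbons and no adjacent C=O → amine (secondary).
  CH2CONHCH2: –C(=O)–N– linkage → amide (the N is not an amine).
  CH(CH2OCH3): pendant –CH2OCH3: C–O–C linkage → ether.
  CH=CH: C=C double bond → alkene.
  CH(CH2OH): pendant –CH2OH on an sp³ backbone C → alcohol.
  CH(NHCOCH3): pendant –NHC(=O)CH3: N bonded to a carbonyl → amide (not amine).
  CH(NHCOCH3): pendant –NHC(=O)CH3: N bonded to a carbonyl → amide (not amine).
  CH2OCH2: C–O–C with sp³ carbons on both sides and no adjacent C=O → ether.
  CH(CH2NH2): pendant –CH2NH2: N on sp³ C, no adjacent C=O → amine.
  CH(CONH2): pendant –CONH2: carbonyl C bonded to C and N → amide.
  CH(CONH2): pendant –CONH2: carbonyl C bonded to C and N → amide.
  CONHCH3: –C(=O)NHCH3: carbonyl C bonded to C and to N → amide (the N is not an amine).
Amide appears at: CH2CONHCH2, CH(NHCOCH3), CH(NHCOCH3), CH(CONH2), CH(CONH2), CONHCH3 → 6.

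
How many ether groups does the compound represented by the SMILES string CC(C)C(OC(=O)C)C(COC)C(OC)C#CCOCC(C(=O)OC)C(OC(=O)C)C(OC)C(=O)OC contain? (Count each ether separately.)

4

Reading the structure from left to right:
  CH(OCOCH3): pendant –OC(=O)CH3: an acyloxy group → ester.
  CH(CH2OCH3): pendant –CH2OCH3: C–O–C linkage → ether.
  CH(OCH3): pendant –OCH3: C–O–C with sp³ C, no adjacent C=O → ether.
  C≡C: C≡C triple bond → alkyne.
  CH2OCH2: C–O–C with sp³ carbons on both sides and no adjacent C=O → ether.
  CH(COOCH3): pendant –COOCH3: carbonyl C bonded to C and –OCH3 → ester.
  CH(OCOCH3): pendant –OC(=O)CH3: an acyloxy group → ester.
  CH(OCH3): pendant –OCH3: C–O–C with sp³ C, no adjacent C=O → ether.
  COOCH3: –C(=O)OCH3: carbonyl C bonded to C and to –OCH3 → ester (not ketone + ether).
Ether appears at: CH(CH2OCH3), CH(OCH3), CH2OCH2, CH(OCH3) → 4.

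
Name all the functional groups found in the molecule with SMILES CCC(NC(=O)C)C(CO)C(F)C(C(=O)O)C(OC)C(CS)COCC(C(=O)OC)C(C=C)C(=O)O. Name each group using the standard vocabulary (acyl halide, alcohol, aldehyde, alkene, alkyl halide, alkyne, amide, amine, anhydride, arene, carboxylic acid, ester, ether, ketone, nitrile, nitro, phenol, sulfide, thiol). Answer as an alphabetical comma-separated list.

alcohol, alkene, alkyl halide, amide, carboxylic acid, ester, ether, thiol

Working along the chain:
  CH(NHCOCH3): pendant –NHC(=O)CH3: N bonded to a carbonyl → amide (not amine).
  CH(CH2OH): pendant –CH2OH on an sp³ backbone C → alcohol.
  CH(F): halogen on an sp³ carbon → alkyl halide.
  CH(COOH): pendant –COOH: carbonyl C bonded to C and –OH → carboxylic acid.
  CH(OCH3): pendant –OCH3: C–O–C with sp³ C, no adjacent C=O → ether.
  CH(CH2SH): pendant –CH2SH → thiol.
  CH2OCH2: C–O–C with sp³ carbons on both sides and no adjacent C=O → ether.
  CH(COOCH3): pendant –COOCH3: carbonyl C bonded to C and –OCH3 → ester.
  CH(CH=CH2): pendant –CH=CH2: C=C double bond → alkene.
  COOH: –COOH: carbonyl C bonded to –OH and C → carboxylic acid (the –OH is not a separate alcohol).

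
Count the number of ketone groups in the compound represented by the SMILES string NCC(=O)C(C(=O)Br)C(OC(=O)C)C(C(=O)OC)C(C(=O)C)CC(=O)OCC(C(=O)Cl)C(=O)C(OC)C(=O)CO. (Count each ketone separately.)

4

–NH2 on an sp³ carbon with no adjacent C=O → amine.
–C(=O)– with carbon on both sides → ketone.
pendant –C(=O)X: carbonyl C bonded to C and halogen → acyl halide.
pendant –OC(=O)CH3: an acyloxy group → ester.
pendant –COOCH3: carbonyl C bonded to C and –OCH3 → ester.
pendant –COCH3: carbonyl C bonded to two carbons → ketone.
–C(=O)–O–C with C on the carbonyl side → ester.
pendant –C(=O)X: carbonyl C bonded to C and halogen → acyl halide.
–C(=O)– with carbon on both sides → ketone.
pendant –OCH3: C–O–C with sp³ C, no adjacent C=O → ether.
–C(=O)– with carbon on both sides → ketone.
–OH on an sp³ carbon → alcohol.
Ketone appears at: CO, CH(COCH3), CO, CO → 4.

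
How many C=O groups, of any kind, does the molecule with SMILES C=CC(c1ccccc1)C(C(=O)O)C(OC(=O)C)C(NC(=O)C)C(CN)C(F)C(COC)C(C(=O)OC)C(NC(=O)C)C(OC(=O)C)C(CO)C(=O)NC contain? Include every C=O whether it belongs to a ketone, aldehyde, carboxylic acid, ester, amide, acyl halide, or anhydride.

CH(COOH): carboxylic acid, 1 C=O (running total 1).
CH(OCOCH3): ester, 1 C=O (running total 2).
CH(NHCOCH3): amide, 1 C=O (running total 3).
CH(COOCH3): ester, 1 C=O (running total 4).
CH(NHCOCH3): amide, 1 C=O (running total 5).
CH(OCOCH3): ester, 1 C=O (running total 6).
CONHCH3: amide, 1 C=O (running total 7).

7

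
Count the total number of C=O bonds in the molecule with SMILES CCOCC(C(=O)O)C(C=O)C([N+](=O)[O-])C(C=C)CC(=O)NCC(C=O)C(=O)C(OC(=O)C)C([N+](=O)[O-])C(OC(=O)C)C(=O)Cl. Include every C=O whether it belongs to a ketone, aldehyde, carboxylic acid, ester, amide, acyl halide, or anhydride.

8

CH(COOH): carboxylic acid, 1 C=O (running total 1).
CH(CHO): aldehyde, 1 C=O (running total 2).
CH2CONHCH2: amide, 1 C=O (running total 3).
CH(CHO): aldehyde, 1 C=O (running total 4).
CO: ketone, 1 C=O (running total 5).
CH(OCOCH3): ester, 1 C=O (running total 6).
CH(OCOCH3): ester, 1 C=O (running total 7).
COCl: acyl halide, 1 C=O (running total 8).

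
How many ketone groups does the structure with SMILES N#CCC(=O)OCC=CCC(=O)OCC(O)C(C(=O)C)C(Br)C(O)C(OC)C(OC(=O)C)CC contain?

1

Taking each segment in turn:
  N≡C: N≡C–: carbon triple-bonded to nitrogen → nitrile.
  CH2COOCH2: –C(=O)–O–C with C on the carbonyl side → ester.
  CH=CH: C=C double bond → alkene.
  CH2COOCH2: –C(=O)–O–C with C on the carbonyl side → ester.
  CH(OH): –OH on an sp³ carbon → alcohol (secondary).
  CH(COCH3): pendant –COCH3: carbonyl C bonded to two carbons → ketone.
  CH(Br): halogen on an sp³ carbon → alkyl halide.
  CH(OH): –OH on an sp³ carbon → alcohol (secondary).
  CH(OCH3): pendant –OCH3: C–O–C with sp³ C, no adjacent C=O → ether.
  CH(OCOCH3): pendant –OC(=O)CH3: an acyloxy group → ester.
Ketone appears at: CH(COCH3) → 1.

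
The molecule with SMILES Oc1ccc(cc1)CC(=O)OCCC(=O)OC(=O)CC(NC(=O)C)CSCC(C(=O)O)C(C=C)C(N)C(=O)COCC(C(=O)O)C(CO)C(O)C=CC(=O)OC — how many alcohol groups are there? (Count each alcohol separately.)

Taking each segment in turn:
  HOC6H4: –OH attached directly to an aromatic ring → phenol (not alcohol); the ring itself is an arene.
  CH2COOCH2: –C(=O)–O–C with C on the carbonyl side → ester.
  CH2CO-O-COCH2: two acyl groups sharing one oxygen, –C(=O)–O–C(=O)– → anhydride.
  CH(NHCOCH3): pendant –NHC(=O)CH3: N bonded to a carbonyl → amide (not amine).
  CH2SCH2: C–S–C linkage → sulfide (thioether).
  CH(COOH): pendant –COOH: carbonyl C bonded to C and –OH → carboxylic acid.
  CH(CH=CH2): pendant –CH=CH2: C=C double bond → alkene.
  CH(NH2): –NH2 on an sp³ carbon with no adjacent C=O → amine.
  CO: –C(=O)– with carbon on both sides → ketone.
  CH2OCH2: C–O–C with sp³ carbons on both sides and no adjacent C=O → ether.
  CH(COOH): pendant –COOH: carbonyl C bonded to C and –OH → carboxylic acid.
  CH(CH2OH): pendant –CH2OH on an sp³ backbone C → alcohol.
  CH(OH): –OH on an sp³ carbon → alcohol (secondary).
  CH=CH: C=C double bond → alkene.
  COOCH3: –C(=O)OCH3: carbonyl C bonded to C and to –OCH3 → ester (not ketone + ether).
Alcohol appears at: CH(CH2OH), CH(OH) → 2.

2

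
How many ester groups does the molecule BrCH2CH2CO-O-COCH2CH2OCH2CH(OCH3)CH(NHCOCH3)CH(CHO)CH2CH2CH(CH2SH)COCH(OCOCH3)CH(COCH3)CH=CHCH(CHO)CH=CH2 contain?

1

halogen on an sp³ carbon → alkyl halide.
two acyl groups sharing one oxygen, –C(=O)–O–C(=O)– → anhydride.
C–O–C with sp³ carbons on both sides and no adjacent C=O → ether.
pendant –OCH3: C–O–C with sp³ C, no adjacent C=O → ether.
pendant –NHC(=O)CH3: N bonded to a carbonyl → amide (not amine).
pendant –CHO: carbonyl C bonded to C and H → aldehyde.
pendant –CH2SH → thiol.
–C(=O)– with carbon on both sides → ketone.
pendant –OC(=O)CH3: an acyloxy group → ester.
pendant –COCH3: carbonyl C bonded to two carbons → ketone.
C=C double bond → alkene.
pendant –CHO: carbonyl C bonded to C and H → aldehyde.
C=C double bond → alkene.
Ester appears at: CH(OCOCH3) → 1.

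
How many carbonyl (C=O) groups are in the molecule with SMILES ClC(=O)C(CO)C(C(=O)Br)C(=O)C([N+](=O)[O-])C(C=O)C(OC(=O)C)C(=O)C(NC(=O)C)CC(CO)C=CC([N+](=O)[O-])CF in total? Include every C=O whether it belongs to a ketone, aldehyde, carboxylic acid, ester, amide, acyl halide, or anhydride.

7

ClCO: acyl halide, 1 C=O (running total 1).
CH(COBr): acyl halide, 1 C=O (running total 2).
CO: ketone, 1 C=O (running total 3).
CH(CHO): aldehyde, 1 C=O (running total 4).
CH(OCOCH3): ester, 1 C=O (running total 5).
CO: ketone, 1 C=O (running total 6).
CH(NHCOCH3): amide, 1 C=O (running total 7).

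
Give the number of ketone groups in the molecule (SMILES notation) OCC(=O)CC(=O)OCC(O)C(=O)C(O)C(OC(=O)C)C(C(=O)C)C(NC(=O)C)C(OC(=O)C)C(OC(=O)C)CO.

Taking each segment in turn:
  HOCH2: HO– on an sp³ carbon → alcohol.
  CO: –C(=O)– with carbon on both sides → ketone.
  CH2COOCH2: –C(=O)–O–C with C on the carbonyl side → ester.
  CH(OH): –OH on an sp³ carbon → alcohol (secondary).
  CO: –C(=O)– with carbon on both sides → ketone.
  CH(OH): –OH on an sp³ carbon → alcohol (secondary).
  CH(OCOCH3): pendant –OC(=O)CH3: an acyloxy group → ester.
  CH(COCH3): pendant –COCH3: carbonyl C bonded to two carbons → ketone.
  CH(NHCOCH3): pendant –NHC(=O)CH3: N bonded to a carbonyl → amide (not amine).
  CH(OCOCH3): pendant –OC(=O)CH3: an acyloxy group → ester.
  CH(OCOCH3): pendant –OC(=O)CH3: an acyloxy group → ester.
  CH2OH: –OH on an sp³ carbon → alcohol.
Ketone appears at: CO, CO, CH(COCH3) → 3.

3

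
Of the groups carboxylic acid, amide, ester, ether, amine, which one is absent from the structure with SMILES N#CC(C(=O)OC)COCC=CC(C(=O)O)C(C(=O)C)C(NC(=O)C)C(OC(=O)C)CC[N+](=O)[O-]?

ester: present (CH(COOCH3) — pendant –COOCH3: carbonyl C bonded to C and –OCH3 → ester).
carboxylic acid: present (CH(COOH) — pendant –COOH: carbonyl C bonded to C and –OH → carboxylic acid).
amide: present (CH(NHCOCH3) — pendant –NHC(=O)CH3: N bonded to a carbonyl → amide (not amine)).
ether: present (CH2OCH2 — C–O–C with sp³ carbons on both sides and no adjacent C=O → ether).
amine: absent. In CH(NHCOCH3), the nitrogen is bonded directly to a carbonyl carbon, making it part of an amide, not a free amine.

amine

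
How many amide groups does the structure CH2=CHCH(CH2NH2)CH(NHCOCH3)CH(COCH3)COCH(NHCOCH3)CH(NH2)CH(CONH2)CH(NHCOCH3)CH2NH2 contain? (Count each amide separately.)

C=C double bond → alkene.
pendant –CH2NH2: N on sp³ C, no adjacent C=O → amine.
pendant –NHC(=O)CH3: N bonded to a carbonyl → amide (not amine).
pendant –COCH3: carbonyl C bonded to two carbons → ketone.
–C(=O)– with carbon on both sides → ketone.
pendant –NHC(=O)CH3: N bonded to a carbonyl → amide (not amine).
–NH2 on an sp³ carbon with no adjacent C=O → amine.
pendant –CONH2: carbonyl C bonded to C and N → amide.
pendant –NHC(=O)CH3: N bonded to a carbonyl → amide (not amine).
–NH2 on an sp³ carbon with no adjacent C=O → amine.
Amide appears at: CH(NHCOCH3), CH(NHCOCH3), CH(CONH2), CH(NHCOCH3) → 4.

4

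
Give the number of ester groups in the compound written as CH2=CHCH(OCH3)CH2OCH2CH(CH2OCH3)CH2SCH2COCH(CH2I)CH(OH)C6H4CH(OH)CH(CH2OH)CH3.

0

Reading the structure from left to right:
  CH2=CH: C=C double bond → alkene.
  CH(OCH3): pendant –OCH3: C–O–C with sp³ C, no adjacent C=O → ether.
  CH2OCH2: C–O–C with sp³ carbons on both sides and no adjacent C=O → ether.
  CH(CH2OCH3): pendant –CH2OCH3: C–O–C linkage → ether.
  CH2SCH2: C–S–C linkage → sulfide (thioether).
  CO: –C(=O)– with carbon on both sides → ketone.
  CH(CH2I): pendant –CH2X: halogen on sp³ carbon → alkyl halide.
  CH(OH): –OH on an sp³ carbon → alcohol (secondary).
  C6H4: para-disubstituted benzene ring → arene.
  CH(OH): –OH on an sp³ carbon → alcohol (secondary).
  CH(CH2OH): pendant –CH2OH on an sp³ backbone C → alcohol.
No segment is a ester: CH(OCH3) is ether, not ester; CH2OCH2 is ether, not ester; CH(CH2OCH3) is ether, not ester. → 0.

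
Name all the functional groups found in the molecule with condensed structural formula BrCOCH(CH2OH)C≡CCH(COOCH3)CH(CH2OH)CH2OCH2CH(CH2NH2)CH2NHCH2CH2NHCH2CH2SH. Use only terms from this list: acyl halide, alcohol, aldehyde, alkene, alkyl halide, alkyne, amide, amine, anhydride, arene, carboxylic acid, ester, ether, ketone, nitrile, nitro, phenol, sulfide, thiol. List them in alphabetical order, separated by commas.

Taking each segment in turn:
  BrCO: –C(=O)Br: carbonyl C bonded to C and to a halogen → acyl halide (not alkyl halide).
  CH(CH2OH): pendant –CH2OH on an sp³ backbone C → alcohol.
  C≡C: C≡C triple bond → alkyne.
  CH(COOCH3): pendant –COOCH3: carbonyl C bonded to C and –OCH3 → ester.
  CH(CH2OH): pendant –CH2OH on an sp³ backbone C → alcohol.
  CH2OCH2: C–O–C with sp³ carbons on both sides and no adjacent C=O → ether.
  CH(CH2NH2): pendant –CH2NH2: N on sp³ C, no adjacent C=O → amine.
  CH2NHCH2: C–N–C with sp³ carbons and no adjacent C=O → amine (secondary).
  CH2NHCH2: C–N–C with sp³ carbons and no adjacent C=O → amine (secondary).
  CH2SH: –SH on an sp³ carbon → thiol.

acyl halide, alcohol, alkyne, amine, ester, ether, thiol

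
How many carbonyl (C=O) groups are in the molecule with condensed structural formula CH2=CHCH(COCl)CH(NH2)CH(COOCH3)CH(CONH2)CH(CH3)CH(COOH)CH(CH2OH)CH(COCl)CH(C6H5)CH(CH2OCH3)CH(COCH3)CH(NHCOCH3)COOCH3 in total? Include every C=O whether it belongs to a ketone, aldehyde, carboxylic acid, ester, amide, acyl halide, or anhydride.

CH(COCl): acyl halide, 1 C=O (running total 1).
CH(COOCH3): ester, 1 C=O (running total 2).
CH(CONH2): amide, 1 C=O (running total 3).
CH(COOH): carboxylic acid, 1 C=O (running total 4).
CH(COCl): acyl halide, 1 C=O (running total 5).
CH(COCH3): ketone, 1 C=O (running total 6).
CH(NHCOCH3): amide, 1 C=O (running total 7).
COOCH3: ester, 1 C=O (running total 8).

8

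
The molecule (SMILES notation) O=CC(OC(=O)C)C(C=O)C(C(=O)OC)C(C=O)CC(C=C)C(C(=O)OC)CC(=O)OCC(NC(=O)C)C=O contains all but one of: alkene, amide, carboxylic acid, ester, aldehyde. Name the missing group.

carboxylic acid

ester: present (CH(OCOCH3) — pendant –OC(=O)CH3: an acyloxy group → ester).
alkene: present (CH(CH=CH2) — pendant –CH=CH2: C=C double bond → alkene).
aldehyde: present (OHC — terminal –CHO: carbonyl C bonded to H and C → aldehyde).
amide: present (CH(NHCOCH3) — pendant –NHC(=O)CH3: N bonded to a carbonyl → amide (not amine)).
carboxylic acid: absent. In each of CH(OCOCH3), CH(COOCH3) and CH2COOCH2, the acyl oxygen is bonded to carbon (–O–C), not to H, so this is an ester. In CH(NHCOCH3), the carbonyl is bonded to nitrogen, not to –OH; that is an amide.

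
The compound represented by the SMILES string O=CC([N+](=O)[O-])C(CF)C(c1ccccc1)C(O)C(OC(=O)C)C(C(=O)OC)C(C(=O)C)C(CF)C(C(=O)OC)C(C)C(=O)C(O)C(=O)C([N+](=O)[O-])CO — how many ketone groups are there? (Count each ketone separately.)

3

terminal –CHO: carbonyl C bonded to H and C → aldehyde.
–NO2 on an sp³ carbon → nitro (the N=O is not a carbonyl).
pendant –CH2X: halogen on sp³ carbon → alkyl halide.
pendant –C6H5: benzene ring → arene.
–OH on an sp³ carbon → alcohol (secondary).
pendant –OC(=O)CH3: an acyloxy group → ester.
pendant –COOCH3: carbonyl C bonded to C and –OCH3 → ester.
pendant –COCH3: carbonyl C bonded to two carbons → ketone.
pendant –CH2X: halogen on sp³ carbon → alkyl halide.
pendant –COOCH3: carbonyl C bonded to C and –OCH3 → ester.
–C(=O)– with carbon on both sides → ketone.
–OH on an sp³ carbon → alcohol (secondary).
–C(=O)– with carbon on both sides → ketone.
–NO2 on an sp³ carbon → nitro (the N=O is not a carbonyl).
–OH on an sp³ carbon → alcohol.
Ketone appears at: CH(COCH3), CO, CO → 3.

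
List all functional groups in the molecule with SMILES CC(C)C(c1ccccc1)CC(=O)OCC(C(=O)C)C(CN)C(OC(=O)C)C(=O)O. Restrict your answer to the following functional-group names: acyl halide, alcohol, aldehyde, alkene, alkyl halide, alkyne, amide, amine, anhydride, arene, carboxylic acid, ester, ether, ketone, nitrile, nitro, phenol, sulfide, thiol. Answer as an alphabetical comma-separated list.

amine, arene, carboxylic acid, ester, ketone

pendant –C6H5: benzene ring → arene.
–C(=O)–O–C with C on the carbonyl side → ester.
pendant –COCH3: carbonyl C bonded to two carbons → ketone.
pendant –CH2NH2: N on sp³ C, no adjacent C=O → amine.
pendant –OC(=O)CH3: an acyloxy group → ester.
–COOH: carbonyl C bonded to –OH and C → carboxylic acid (the –OH is not a separate alcohol).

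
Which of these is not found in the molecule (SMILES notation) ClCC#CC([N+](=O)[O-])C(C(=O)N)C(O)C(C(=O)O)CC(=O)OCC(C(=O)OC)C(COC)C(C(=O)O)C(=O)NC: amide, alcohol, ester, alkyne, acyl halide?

acyl halide

amide: present (CH(CONH2) — pendant –CONH2: carbonyl C bonded to C and N → amide).
alcohol: present (CH(OH) — –OH on an sp³ carbon → alcohol (secondary)).
ester: present (CH2COOCH2 — –C(=O)–O–C with C on the carbonyl side → ester).
alkyne: present (C≡C — C≡C triple bond → alkyne).
acyl halide: no segment matches this pattern.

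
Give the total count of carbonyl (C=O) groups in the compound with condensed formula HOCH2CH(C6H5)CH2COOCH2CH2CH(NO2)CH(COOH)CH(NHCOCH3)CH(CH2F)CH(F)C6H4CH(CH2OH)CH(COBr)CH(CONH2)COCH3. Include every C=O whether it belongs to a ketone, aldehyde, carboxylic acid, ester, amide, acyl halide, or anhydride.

6

CH2COOCH2: ester, 1 C=O (running total 1).
CH(COOH): carboxylic acid, 1 C=O (running total 2).
CH(NHCOCH3): amide, 1 C=O (running total 3).
CH(COBr): acyl halide, 1 C=O (running total 4).
CH(CONH2): amide, 1 C=O (running total 5).
CO: ketone, 1 C=O (running total 6).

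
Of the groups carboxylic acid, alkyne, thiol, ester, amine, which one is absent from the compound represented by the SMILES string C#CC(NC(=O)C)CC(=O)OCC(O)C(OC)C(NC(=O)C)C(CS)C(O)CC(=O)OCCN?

amine: present (CH2NH2 — –NH2 on an sp³ carbon with no adjacent C=O → amine).
alkyne: present (HC≡C — C≡C triple bond → alkyne).
ester: present (CH2COOCH2 — –C(=O)–O–C with C on the carbonyl side → ester).
thiol: present (CH(CH2SH) — pendant –CH2SH → thiol).
carboxylic acid: absent. In CH2COOCH2, the acyl oxygen is bonded to carbon (–O–C), not to H, so this is an ester. In CH(NHCOCH3), the carbonyl is bonded to nitrogen, not to –OH; that is an amide.

carboxylic acid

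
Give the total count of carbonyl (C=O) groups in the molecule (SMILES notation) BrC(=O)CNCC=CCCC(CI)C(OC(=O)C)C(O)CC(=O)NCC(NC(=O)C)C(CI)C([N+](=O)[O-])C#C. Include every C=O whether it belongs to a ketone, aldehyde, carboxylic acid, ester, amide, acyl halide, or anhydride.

BrCO: acyl halide, 1 C=O (running total 1).
CH(OCOCH3): ester, 1 C=O (running total 2).
CH2CONHCH2: amide, 1 C=O (running total 3).
CH(NHCOCH3): amide, 1 C=O (running total 4).

4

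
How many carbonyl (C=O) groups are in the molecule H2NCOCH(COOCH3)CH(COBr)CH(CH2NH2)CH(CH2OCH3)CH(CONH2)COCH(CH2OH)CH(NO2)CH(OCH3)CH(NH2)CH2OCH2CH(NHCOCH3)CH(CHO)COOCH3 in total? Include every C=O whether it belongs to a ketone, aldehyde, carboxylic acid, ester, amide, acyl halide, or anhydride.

H2NCO: amide, 1 C=O (running total 1).
CH(COOCH3): ester, 1 C=O (running total 2).
CH(COBr): acyl halide, 1 C=O (running total 3).
CH(CONH2): amide, 1 C=O (running total 4).
CO: ketone, 1 C=O (running total 5).
CH(NHCOCH3): amide, 1 C=O (running total 6).
CH(CHO): aldehyde, 1 C=O (running total 7).
COOCH3: ester, 1 C=O (running total 8).

8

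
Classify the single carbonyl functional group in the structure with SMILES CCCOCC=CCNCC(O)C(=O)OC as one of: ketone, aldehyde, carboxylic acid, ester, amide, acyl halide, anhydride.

ester

The carbonyl is in the COOCH3 segment: –C(=O)OCH3: carbonyl C bonded to C and to –OCH3 → ester (not ketone + ether).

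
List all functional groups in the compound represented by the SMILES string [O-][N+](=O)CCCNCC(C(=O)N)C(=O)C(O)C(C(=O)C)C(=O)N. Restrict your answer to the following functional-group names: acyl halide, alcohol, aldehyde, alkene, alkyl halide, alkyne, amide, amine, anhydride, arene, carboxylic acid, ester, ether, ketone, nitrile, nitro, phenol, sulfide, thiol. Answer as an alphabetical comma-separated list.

alcohol, amide, amine, ketone, nitro

Reading the structure from left to right:
  O2NCH2: –NO2 on carbon → nitro group.
  CH2NHCH2: C–N–C with sp³ carbons and no adjacent C=O → amine (secondary).
  CH(CONH2): pendant –CONH2: carbonyl C bonded to C and N → amide.
  CO: –C(=O)– with carbon on both sides → ketone.
  CH(OH): –OH on an sp³ carbon → alcohol (secondary).
  CH(COCH3): pendant –COCH3: carbonyl C bonded to two carbons → ketone.
  CONH2: –C(=O)NH2: carbonyl C bonded to C and to N → amide (the N is not a separate amine).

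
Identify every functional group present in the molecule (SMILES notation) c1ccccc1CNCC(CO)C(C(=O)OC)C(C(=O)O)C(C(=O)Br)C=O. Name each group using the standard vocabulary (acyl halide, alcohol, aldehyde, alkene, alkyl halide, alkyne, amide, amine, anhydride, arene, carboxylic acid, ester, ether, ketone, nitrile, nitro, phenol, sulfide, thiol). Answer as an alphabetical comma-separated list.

acyl halide, alcohol, aldehyde, amine, arene, carboxylic acid, ester

Working along the chain:
  C6H5: C6H5– phenyl ring → arene.
  CH2NHCH2: C–N–C with sp³ carbons and no adjacent C=O → amine (secondary).
  CH(CH2OH): pendant –CH2OH on an sp³ backbone C → alcohol.
  CH(COOCH3): pendant –COOCH3: carbonyl C bonded to C and –OCH3 → ester.
  CH(COOH): pendant –COOH: carbonyl C bonded to C and –OH → carboxylic acid.
  CH(COBr): pendant –C(=O)X: carbonyl C bonded to C and halogen → acyl halide.
  CHO: terminal –CHO: carbonyl C bonded to H and C → aldehyde.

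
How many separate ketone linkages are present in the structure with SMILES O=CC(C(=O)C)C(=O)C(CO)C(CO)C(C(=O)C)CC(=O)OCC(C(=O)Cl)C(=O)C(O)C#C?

terminal –CHO: carbonyl C bonded to H and C → aldehyde.
pendant –COCH3: carbonyl C bonded to two carbons → ketone.
–C(=O)– with carbon on both sides → ketone.
pendant –CH2OH on an sp³ backbone C → alcohol.
pendant –CH2OH on an sp³ backbone C → alcohol.
pendant –COCH3: carbonyl C bonded to two carbons → ketone.
–C(=O)–O–C with C on the carbonyl side → ester.
pendant –C(=O)X: carbonyl C bonded to C and halogen → acyl halide.
–C(=O)– with carbon on both sides → ketone.
–OH on an sp³ carbon → alcohol (secondary).
C≡C triple bond → alkyne.
Ketone appears at: CH(COCH3), CO, CH(COCH3), CO → 4.

4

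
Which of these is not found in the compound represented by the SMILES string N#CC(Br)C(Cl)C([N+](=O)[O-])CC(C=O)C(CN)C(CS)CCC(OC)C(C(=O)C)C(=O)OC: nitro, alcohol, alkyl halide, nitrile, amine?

alcohol

nitro: present (CH(NO2) — –NO2 on an sp³ carbon → nitro (the N=O is not a carbonyl)).
amine: present (CH(CH2NH2) — pendant –CH2NH2: N on sp³ C, no adjacent C=O → amine).
nitrile: present (N≡C — N≡C–: carbon triple-bonded to nitrogen → nitrile).
alkyl halide: present (CH(Br) — halogen on an sp³ carbon → alkyl halide).
alcohol: no segment matches this pattern.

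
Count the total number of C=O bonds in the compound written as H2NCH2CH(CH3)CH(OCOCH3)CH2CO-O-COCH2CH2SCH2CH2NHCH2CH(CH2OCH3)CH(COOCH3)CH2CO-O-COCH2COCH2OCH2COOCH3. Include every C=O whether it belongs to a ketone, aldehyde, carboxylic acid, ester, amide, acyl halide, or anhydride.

8

CH(OCOCH3): ester, 1 C=O (running total 1).
CH2CO-O-COCH2: anhydride, 2 C=O (running total 3).
CH(COOCH3): ester, 1 C=O (running total 4).
CH2CO-O-COCH2: anhydride, 2 C=O (running total 6).
CO: ketone, 1 C=O (running total 7).
COOCH3: ester, 1 C=O (running total 8).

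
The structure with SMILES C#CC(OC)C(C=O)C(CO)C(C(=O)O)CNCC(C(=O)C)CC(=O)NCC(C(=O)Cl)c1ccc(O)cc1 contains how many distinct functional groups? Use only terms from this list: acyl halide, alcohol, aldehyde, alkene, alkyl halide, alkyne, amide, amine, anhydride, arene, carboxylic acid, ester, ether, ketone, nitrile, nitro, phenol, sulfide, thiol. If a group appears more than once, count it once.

C≡C triple bond → alkyne.
pendant –OCH3: C–O–C with sp³ C, no adjacent C=O → ether.
pendant –CHO: carbonyl C bonded to C and H → aldehyde.
pendant –CH2OH on an sp³ backbone C → alcohol.
pendant –COOH: carbonyl C bonded to C and –OH → carboxylic acid.
C–N–C with sp³ carbons and no adjacent C=O → amine (secondary).
pendant –COCH3: carbonyl C bonded to two carbons → ketone.
–C(=O)–N– linkage → amide (the N is not an amine).
pendant –C(=O)X: carbonyl C bonded to C and halogen → acyl halide.
–OH attached directly to an aromatic ring → phenol (not alcohol); the ring itself is an arene.
Distinct types present: acyl halide, alcohol, aldehyde, alkyne, amide, amine, arene, carboxylic acid, ether, ketone, phenol.

11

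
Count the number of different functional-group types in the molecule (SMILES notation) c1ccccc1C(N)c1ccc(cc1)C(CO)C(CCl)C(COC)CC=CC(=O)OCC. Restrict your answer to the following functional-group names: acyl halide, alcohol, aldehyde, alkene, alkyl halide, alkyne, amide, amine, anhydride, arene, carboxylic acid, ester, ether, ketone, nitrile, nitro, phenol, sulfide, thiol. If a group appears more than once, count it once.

7

Reading the structure from left to right:
  C6H5: C6H5– phenyl ring → arene.
  CH(NH2): –NH2 on an sp³ carbon with no adjacent C=O → amine.
  C6H4: para-disubstituted benzene ring → arene.
  CH(CH2OH): pendant –CH2OH on an sp³ backbone C → alcohol.
  CH(CH2Cl): pendant –CH2X: halogen on sp³ carbon → alkyl halide.
  CH(CH2OCH3): pendant –CH2OCH3: C–O–C linkage → ether.
  CH=CH: C=C double bond → alkene.
  COOCH2CH3: –C(=O)OCH2CH3: carbonyl C bonded to C and to –OEt → ester.
Distinct types present: alcohol, alkene, alkyl halide, amine, arene, ester, ether.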